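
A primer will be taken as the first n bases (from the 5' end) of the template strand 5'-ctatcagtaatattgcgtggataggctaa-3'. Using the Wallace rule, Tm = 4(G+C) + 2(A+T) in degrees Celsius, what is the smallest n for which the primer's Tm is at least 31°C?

n = 13

First 12 bases: CTATCAGTAATA → Tm = 30°C (< 31°C)
First 13 bases: CTATCAGTAATAT → Tm = 32°C (≥ 31°C)
Since every base adds ≥2°C, Tm only increases with n, so the threshold is first crossed at n = 13.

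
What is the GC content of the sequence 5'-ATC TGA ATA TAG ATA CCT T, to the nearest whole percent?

26%

Scanning the sequence gives G=2, C=3, A=7, T=7.
G+C = 2 + 3 = 5 out of 19 bases
%GC = 5/19 × 100 = 26.32% ≈ 26%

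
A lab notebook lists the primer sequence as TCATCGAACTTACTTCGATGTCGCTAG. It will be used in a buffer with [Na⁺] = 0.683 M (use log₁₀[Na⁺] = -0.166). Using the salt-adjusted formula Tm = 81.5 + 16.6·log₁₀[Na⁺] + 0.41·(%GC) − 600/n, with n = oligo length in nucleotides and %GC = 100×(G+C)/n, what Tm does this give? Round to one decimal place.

Length n = 27. A=6, T=9, G=5, C=7
G+C = 12, so %GC = 12/27 × 100 = 44.444%
Salt term: 16.6 × (-0.166) = -2.756
GC term: 0.41 × 44.444 = 18.222; length term: −600/27 = −22.222
Tm = 81.5 + (-2.756) + 18.222 − 22.222 = 74.744 → 74.7°C

74.7°C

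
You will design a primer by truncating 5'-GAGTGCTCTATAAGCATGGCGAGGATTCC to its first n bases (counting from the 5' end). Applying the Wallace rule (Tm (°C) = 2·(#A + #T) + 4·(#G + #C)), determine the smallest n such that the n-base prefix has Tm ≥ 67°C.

n = 23

First 22 bases: GAGTGCTCTATAAGCATGGCGA → Tm = 66°C (< 67°C)
First 23 bases: GAGTGCTCTATAAGCATGGCGAG → Tm = 70°C (≥ 67°C)
Since every base adds ≥2°C, Tm only increases with n, so the threshold is first crossed at n = 23.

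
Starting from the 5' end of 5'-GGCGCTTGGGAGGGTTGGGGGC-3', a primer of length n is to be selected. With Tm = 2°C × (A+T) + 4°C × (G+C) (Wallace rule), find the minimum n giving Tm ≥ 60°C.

First 17 bases: GGCGCTTGGGAGGGTTG → Tm = 58°C (< 60°C)
First 18 bases: GGCGCTTGGGAGGGTTGG → Tm = 62°C (≥ 60°C)
Since every base adds ≥2°C, Tm only increases with n, so the threshold is first crossed at n = 18.

n = 18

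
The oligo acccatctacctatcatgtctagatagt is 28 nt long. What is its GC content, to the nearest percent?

Base counts: G=3, T=9, C=8, A=8
G+C = 3 + 8 = 11 out of 28 bases
%GC = 11/28 × 100 = 39.29% ≈ 39%

39%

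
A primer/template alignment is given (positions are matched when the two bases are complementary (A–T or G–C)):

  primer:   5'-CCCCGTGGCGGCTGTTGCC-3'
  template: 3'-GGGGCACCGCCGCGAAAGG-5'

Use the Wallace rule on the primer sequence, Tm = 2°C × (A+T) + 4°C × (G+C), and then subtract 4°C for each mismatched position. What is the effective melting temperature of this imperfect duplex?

56°C

Primer base counts: A=0, T=4, G=7, C=8 → A+T=4, G+C=15
Perfect-match Tm = 2(4) + 4(15) = 8 + 60 = 68°C
Mismatches (positions where the bases are not complementary): 3 (at positions 13, 14, 17)
Effective Tm = 68 − 3×4 = 68 − 12 = 56°C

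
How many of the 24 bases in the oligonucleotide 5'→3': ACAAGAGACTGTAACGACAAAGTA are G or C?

C=4, A=12, T=3, G=5
Total G or C: 5 + 4 = 9

9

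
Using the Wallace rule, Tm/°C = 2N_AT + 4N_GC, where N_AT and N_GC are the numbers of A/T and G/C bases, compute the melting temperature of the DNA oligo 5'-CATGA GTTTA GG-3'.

Base counts: G=4, T=4, A=3, C=1
A+T = 7, G+C = 5
Tm = 4·5 + 2·7 = 20 + 14 = 34°C

34°C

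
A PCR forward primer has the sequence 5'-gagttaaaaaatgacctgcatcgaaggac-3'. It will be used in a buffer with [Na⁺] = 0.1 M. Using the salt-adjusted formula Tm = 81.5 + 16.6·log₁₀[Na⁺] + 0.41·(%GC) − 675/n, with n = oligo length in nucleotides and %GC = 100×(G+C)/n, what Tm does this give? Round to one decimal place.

Length n = 29. Base counts: A=12, C=5, G=7, T=5
G+C = 12, so %GC = 12/29 × 100 = 41.379%
Salt term: 16.6 × (-1) = -16.6
GC term: 0.41 × 41.379 = 16.965; length term: −675/29 = −23.276
Tm = 81.5 + (-16.6) + 16.965 − 23.276 = 58.589 → 58.6°C

58.6°C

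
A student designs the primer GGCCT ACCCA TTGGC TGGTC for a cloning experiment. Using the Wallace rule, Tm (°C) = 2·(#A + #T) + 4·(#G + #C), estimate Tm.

66°C

T=5, G=6, C=7, A=2
A+T = 7, G+C = 13
Tm = 2×7 + 4×13 = 66°C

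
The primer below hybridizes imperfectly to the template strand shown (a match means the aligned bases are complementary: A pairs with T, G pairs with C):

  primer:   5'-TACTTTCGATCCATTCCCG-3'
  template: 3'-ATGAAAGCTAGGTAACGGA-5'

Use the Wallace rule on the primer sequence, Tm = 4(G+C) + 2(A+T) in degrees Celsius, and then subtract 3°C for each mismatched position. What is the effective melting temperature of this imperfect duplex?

50°C

Primer base counts: A=3, T=7, G=2, C=7 → A+T=10, G+C=9
Perfect-match Tm = 2(10) + 4(9) = 20 + 36 = 56°C
Mismatches (positions where the bases are not complementary): 2 (at positions 16, 19)
Effective Tm = 56 − 2×3 = 56 − 6 = 50°C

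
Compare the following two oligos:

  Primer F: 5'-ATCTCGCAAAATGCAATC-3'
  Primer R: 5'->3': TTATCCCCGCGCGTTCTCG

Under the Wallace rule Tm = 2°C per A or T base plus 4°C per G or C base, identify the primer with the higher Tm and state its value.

Primer R, 62°C

Primer F: A+T=11, G+C=7 → Tm = 2(11)+4(7) = 50°C
Primer R: A+T=7, G+C=12 → Tm = 2(7)+4(12) = 62°C
50°C vs 62°C → primer R is higher.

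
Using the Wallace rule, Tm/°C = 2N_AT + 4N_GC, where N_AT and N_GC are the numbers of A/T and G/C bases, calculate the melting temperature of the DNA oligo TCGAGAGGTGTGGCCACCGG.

Scanning the sequence gives T=3, A=3, C=5, G=9.
So N_AT = 6 and N_GC = 14.
Tm = 2×6 + 4×14 = 68°C

68°C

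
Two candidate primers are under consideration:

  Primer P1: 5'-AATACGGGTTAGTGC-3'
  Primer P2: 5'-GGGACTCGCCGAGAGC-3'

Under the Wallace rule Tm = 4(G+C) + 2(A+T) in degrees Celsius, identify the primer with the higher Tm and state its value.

Primer P1: A+T=8, G+C=7 → Tm = 2(8)+4(7) = 44°C
Primer P2: A+T=4, G+C=12 → Tm = 2(4)+4(12) = 56°C
44°C vs 56°C → primer P2 is higher.

Primer P2, 56°C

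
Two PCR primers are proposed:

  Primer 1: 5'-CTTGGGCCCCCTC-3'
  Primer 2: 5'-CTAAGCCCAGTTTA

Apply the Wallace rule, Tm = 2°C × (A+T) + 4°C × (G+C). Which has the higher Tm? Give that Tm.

Primer 1: A+T=3, G+C=10 → Tm = 2(3)+4(10) = 46°C
Primer 2: A+T=8, G+C=6 → Tm = 2(8)+4(6) = 40°C
46°C vs 40°C → primer 1 is higher.

Primer 1, 46°C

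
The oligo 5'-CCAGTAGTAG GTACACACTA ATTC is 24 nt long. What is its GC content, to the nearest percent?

42%

T=6, A=8, G=4, C=6
G+C = 4 + 6 = 10 out of 24 bases
%GC = 10/24 × 100 = 41.67% ≈ 42%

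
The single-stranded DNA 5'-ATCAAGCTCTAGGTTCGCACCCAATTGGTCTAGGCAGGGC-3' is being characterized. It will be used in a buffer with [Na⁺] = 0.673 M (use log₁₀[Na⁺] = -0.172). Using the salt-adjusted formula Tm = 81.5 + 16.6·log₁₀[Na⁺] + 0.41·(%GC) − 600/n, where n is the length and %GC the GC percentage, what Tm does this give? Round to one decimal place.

Length n = 40. Counting bases: G=11, A=9, C=11, T=9
G+C = 22, so %GC = 22/40 × 100 = 55%
Salt term: 16.6 × (-0.172) = -2.855
GC term: 0.41 × 55 = 22.55; length term: −600/40 = −15
Tm = 81.5 + (-2.855) + 22.55 − 15 = 86.195 → 86.2°C

86.2°C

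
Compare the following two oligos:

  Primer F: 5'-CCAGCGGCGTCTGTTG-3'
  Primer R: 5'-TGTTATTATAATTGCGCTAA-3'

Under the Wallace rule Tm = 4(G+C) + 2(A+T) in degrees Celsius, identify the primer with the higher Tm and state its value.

Primer F, 54°C

Primer F: A+T=5, G+C=11 → Tm = 2(5)+4(11) = 54°C
Primer R: A+T=15, G+C=5 → Tm = 2(15)+4(5) = 50°C
54°C vs 50°C → primer F is higher.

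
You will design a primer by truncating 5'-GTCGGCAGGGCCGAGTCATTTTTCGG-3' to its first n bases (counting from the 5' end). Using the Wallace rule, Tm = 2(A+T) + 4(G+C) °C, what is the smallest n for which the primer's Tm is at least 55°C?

First 15 bases: GTCGGCAGGGCCGAG → Tm = 54°C (< 55°C)
First 16 bases: GTCGGCAGGGCCGAGT → Tm = 56°C (≥ 55°C)
Since every base adds ≥2°C, Tm only increases with n, so the threshold is first crossed at n = 16.

n = 16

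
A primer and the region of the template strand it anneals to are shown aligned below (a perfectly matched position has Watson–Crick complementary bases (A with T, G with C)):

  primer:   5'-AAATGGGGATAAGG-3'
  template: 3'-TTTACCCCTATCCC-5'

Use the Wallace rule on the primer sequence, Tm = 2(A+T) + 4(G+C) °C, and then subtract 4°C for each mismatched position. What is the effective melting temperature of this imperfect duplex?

Primer base counts: A=6, T=2, G=6, C=0 → A+T=8, G+C=6
Perfect-match Tm = 2(8) + 4(6) = 16 + 24 = 40°C
Mismatches (positions where the bases are not complementary): 1 (at position 12)
Effective Tm = 40 − 1×4 = 40 − 4 = 36°C

36°C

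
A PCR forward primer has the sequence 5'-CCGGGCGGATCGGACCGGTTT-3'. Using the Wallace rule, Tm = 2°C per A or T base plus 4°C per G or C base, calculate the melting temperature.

72°C

Scanning the sequence gives A=2, T=4, G=9, C=6.
So N_AT = 6 and N_GC = 15.
Tm = 2×6 + 4×15 = 72°C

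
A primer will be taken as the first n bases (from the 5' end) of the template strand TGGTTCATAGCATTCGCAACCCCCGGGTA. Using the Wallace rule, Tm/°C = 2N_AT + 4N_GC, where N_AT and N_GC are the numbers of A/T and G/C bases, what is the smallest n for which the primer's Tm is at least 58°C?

First 19 bases: TGGTTCATAGCATTCGCAA → Tm = 54°C (< 58°C)
First 20 bases: TGGTTCATAGCATTCGCAAC → Tm = 58°C (≥ 58°C)
Since every base adds ≥2°C, Tm only increases with n, so the threshold is first crossed at n = 20.

n = 20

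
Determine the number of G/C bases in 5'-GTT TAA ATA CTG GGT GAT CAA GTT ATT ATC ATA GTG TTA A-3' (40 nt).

Counting bases: A=13, T=16, C=3, G=8
G+C = 8 + 3 = 11

11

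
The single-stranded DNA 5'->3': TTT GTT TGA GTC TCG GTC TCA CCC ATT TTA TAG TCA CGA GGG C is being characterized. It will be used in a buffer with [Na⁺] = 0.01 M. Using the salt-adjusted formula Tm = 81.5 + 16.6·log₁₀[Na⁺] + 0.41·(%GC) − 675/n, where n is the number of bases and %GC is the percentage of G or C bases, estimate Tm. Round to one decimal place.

51.7°C

Length n = 43. A=7, C=10, T=16, G=10
G+C = 20, so %GC = 20/43 × 100 = 46.512%
Salt term: 16.6 × (-2) = -33.2
GC term: 0.41 × 46.512 = 19.07; length term: −675/43 = −15.698
Tm = 81.5 + (-33.2) + 19.07 − 15.698 = 51.672 → 51.7°C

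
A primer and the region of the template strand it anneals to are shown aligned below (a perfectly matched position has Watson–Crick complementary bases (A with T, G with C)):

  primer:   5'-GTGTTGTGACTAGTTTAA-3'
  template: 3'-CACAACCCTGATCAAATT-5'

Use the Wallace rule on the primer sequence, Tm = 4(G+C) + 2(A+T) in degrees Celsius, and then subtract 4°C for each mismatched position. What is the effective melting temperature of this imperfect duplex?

44°C

Primer base counts: A=4, T=8, G=5, C=1 → A+T=12, G+C=6
Perfect-match Tm = 2(12) + 4(6) = 24 + 24 = 48°C
Mismatches (positions where the bases are not complementary): 1 (at position 7)
Effective Tm = 48 − 1×4 = 48 − 4 = 44°C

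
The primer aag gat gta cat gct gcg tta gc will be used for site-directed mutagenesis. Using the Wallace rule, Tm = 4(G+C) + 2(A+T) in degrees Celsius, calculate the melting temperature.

68°C

Base counts: T=6, A=6, C=4, G=7
A+T = 12, G+C = 11
Tm = 2×12 + 4×11 = 68°C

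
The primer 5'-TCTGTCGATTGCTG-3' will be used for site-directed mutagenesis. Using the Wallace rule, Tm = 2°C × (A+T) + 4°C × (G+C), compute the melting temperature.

42°C

Counting bases: T=6, A=1, C=3, G=4
So N_AT = 7 and N_GC = 7.
Tm = 2×7 + 4×7 = 42°C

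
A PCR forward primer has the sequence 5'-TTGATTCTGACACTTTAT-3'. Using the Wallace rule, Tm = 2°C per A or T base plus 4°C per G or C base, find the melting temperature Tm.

G=2, A=4, T=9, C=3
AT pairs contribute 13, GC pairs contribute 5.
Tm = 2(13) + 4(5) = 26 + 20 = 46°C

46°C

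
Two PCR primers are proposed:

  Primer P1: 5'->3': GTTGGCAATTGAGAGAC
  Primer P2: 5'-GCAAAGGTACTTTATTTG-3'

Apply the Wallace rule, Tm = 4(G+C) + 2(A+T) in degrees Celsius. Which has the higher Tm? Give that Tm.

Primer P1: A+T=9, G+C=8 → Tm = 2(9)+4(8) = 50°C
Primer P2: A+T=12, G+C=6 → Tm = 2(12)+4(6) = 48°C
50°C vs 48°C → primer P1 is higher.

Primer P1, 50°C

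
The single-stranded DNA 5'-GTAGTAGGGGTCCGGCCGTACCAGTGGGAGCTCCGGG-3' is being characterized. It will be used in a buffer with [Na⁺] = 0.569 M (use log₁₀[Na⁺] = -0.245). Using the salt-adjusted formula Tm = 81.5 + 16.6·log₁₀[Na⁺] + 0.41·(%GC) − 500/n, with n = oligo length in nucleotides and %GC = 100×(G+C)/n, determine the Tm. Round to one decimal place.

Length n = 37. Counting bases: A=5, C=9, G=17, T=6
G+C = 26, so %GC = 26/37 × 100 = 70.27%
Salt term: 16.6 × (-0.245) = -4.067
GC term: 0.41 × 70.27 = 28.811; length term: −500/37 = −13.514
Tm = 81.5 + (-4.067) + 28.811 − 13.514 = 92.73 → 92.7°C

92.7°C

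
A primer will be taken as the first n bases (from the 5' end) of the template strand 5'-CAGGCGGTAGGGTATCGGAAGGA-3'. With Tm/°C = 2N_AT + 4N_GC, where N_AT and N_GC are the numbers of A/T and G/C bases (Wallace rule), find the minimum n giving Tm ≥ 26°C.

First 6 bases: CAGGCG → Tm = 22°C (< 26°C)
First 7 bases: CAGGCGG → Tm = 26°C (≥ 26°C)
Since every base adds ≥2°C, Tm only increases with n, so the threshold is first crossed at n = 7.

n = 7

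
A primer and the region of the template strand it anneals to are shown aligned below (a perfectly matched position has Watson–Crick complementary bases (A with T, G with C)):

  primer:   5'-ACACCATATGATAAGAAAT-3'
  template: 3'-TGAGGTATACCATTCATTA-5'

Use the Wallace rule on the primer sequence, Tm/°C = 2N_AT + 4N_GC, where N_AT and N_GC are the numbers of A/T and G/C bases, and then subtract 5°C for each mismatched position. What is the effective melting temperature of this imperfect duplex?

Primer base counts: A=10, T=4, G=2, C=3 → A+T=14, G+C=5
Perfect-match Tm = 2(14) + 4(5) = 28 + 20 = 48°C
Mismatches (positions where the bases are not complementary): 3 (at positions 3, 11, 16)
Effective Tm = 48 − 3×5 = 48 − 15 = 33°C

33°C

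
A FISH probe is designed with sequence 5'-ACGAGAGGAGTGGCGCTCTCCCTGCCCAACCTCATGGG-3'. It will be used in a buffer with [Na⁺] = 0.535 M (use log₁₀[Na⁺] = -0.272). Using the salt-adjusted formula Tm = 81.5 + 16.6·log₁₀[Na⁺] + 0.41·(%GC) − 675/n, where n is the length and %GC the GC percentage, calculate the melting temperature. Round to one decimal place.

Length n = 38. Scanning the sequence gives A=7, T=6, C=13, G=12.
G+C = 25, so %GC = 25/38 × 100 = 65.789%
Salt term: 16.6 × (-0.272) = -4.515
GC term: 0.41 × 65.789 = 26.973; length term: −675/38 = −17.763
Tm = 81.5 + (-4.515) + 26.973 − 17.763 = 86.195 → 86.2°C

86.2°C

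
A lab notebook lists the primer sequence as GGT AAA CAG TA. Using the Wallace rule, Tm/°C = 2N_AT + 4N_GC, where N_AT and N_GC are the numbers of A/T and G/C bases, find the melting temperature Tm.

30°C

Scanning the sequence gives G=3, C=1, T=2, A=5.
So N_AT = 7 and N_GC = 4.
Tm = 2×7 + 4×4 = 30°C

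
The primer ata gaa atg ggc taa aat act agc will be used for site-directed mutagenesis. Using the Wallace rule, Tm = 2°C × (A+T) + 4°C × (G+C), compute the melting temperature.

C=3, A=11, G=5, T=5
AT pairs contribute 16, GC pairs contribute 8.
Tm = 2(16) + 4(8) = 32 + 32 = 64°C

64°C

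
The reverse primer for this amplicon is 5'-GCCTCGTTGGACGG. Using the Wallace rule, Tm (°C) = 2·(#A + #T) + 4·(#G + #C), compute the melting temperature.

A=1, C=4, T=3, G=6
A+T = 4, G+C = 10
Tm = 2(4) + 4(10) = 8 + 40 = 48°C

48°C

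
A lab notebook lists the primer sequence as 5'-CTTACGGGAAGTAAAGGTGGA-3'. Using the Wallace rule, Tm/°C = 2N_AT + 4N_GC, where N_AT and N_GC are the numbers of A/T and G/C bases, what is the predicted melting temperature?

Scanning the sequence gives C=2, T=4, G=8, A=7.
So N_AT = 11 and N_GC = 10.
Tm = 2(11) + 4(10) = 22 + 40 = 62°C

62°C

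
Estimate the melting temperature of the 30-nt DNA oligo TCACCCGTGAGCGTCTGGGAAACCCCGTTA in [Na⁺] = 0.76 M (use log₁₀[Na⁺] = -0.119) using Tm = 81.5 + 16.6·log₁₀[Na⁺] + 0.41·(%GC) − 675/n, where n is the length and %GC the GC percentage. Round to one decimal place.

Length n = 30. A=6, T=6, C=10, G=8
G+C = 18, so %GC = 18/30 × 100 = 60%
Salt term: 16.6 × (-0.119) = -1.975
GC term: 0.41 × 60 = 24.6; length term: −675/30 = −22.5
Tm = 81.5 + (-1.975) + 24.6 − 22.5 = 81.625 → 81.6°C

81.6°C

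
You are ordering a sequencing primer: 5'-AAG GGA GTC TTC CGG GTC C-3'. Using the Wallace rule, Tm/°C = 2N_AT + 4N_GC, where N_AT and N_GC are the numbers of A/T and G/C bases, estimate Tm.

62°C

Counting bases: C=5, G=7, A=3, T=4
So N_AT = 7 and N_GC = 12.
Tm = 4·12 + 2·7 = 48 + 14 = 62°C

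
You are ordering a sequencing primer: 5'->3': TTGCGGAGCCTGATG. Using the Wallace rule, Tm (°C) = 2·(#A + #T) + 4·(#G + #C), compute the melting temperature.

48°C

Counting bases: A=2, T=4, G=6, C=3
A+T = 6, G+C = 9
Tm = 2×6 + 4×9 = 48°C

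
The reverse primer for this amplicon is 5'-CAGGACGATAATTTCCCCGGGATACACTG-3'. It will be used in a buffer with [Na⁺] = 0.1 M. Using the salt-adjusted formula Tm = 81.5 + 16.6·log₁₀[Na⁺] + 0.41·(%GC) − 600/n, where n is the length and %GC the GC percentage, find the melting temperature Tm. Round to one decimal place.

65.4°C

Length n = 29. Base counts: G=7, T=6, A=8, C=8
G+C = 15, so %GC = 15/29 × 100 = 51.724%
Salt term: 16.6 × (-1) = -16.6
GC term: 0.41 × 51.724 = 21.207; length term: −600/29 = −20.69
Tm = 81.5 + (-16.6) + 21.207 − 20.69 = 65.417 → 65.4°C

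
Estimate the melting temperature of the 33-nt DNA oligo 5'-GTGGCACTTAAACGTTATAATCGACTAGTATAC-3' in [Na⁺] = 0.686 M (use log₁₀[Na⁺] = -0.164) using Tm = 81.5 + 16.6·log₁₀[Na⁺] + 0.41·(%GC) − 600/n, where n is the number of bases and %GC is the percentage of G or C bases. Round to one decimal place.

Length n = 33. Scanning the sequence gives A=11, G=6, T=10, C=6.
G+C = 12, so %GC = 12/33 × 100 = 36.364%
Salt term: 16.6 × (-0.164) = -2.722
GC term: 0.41 × 36.364 = 14.909; length term: −600/33 = −18.182
Tm = 81.5 + (-2.722) + 14.909 − 18.182 = 75.505 → 75.5°C

75.5°C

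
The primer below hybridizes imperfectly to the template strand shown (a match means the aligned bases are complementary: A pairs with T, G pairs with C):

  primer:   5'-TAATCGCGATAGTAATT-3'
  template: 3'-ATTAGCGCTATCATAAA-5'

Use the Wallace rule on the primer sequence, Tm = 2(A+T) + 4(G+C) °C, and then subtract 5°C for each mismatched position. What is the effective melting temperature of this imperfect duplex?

39°C

Primer base counts: A=6, T=6, G=3, C=2 → A+T=12, G+C=5
Perfect-match Tm = 2(12) + 4(5) = 24 + 20 = 44°C
Mismatches (positions where the bases are not complementary): 1 (at position 15)
Effective Tm = 44 − 1×5 = 44 − 5 = 39°C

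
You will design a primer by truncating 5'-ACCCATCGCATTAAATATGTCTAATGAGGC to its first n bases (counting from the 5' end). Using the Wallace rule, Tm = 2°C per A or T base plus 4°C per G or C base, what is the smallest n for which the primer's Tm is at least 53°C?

n = 20

First 19 bases: ACCCATCGCATTAAATATG → Tm = 52°C (< 53°C)
First 20 bases: ACCCATCGCATTAAATATGT → Tm = 54°C (≥ 53°C)
Since every base adds ≥2°C, Tm only increases with n, so the threshold is first crossed at n = 20.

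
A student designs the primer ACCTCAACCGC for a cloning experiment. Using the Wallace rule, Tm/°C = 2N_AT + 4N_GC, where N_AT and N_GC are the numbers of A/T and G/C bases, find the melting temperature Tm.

Base counts: G=1, T=1, A=3, C=6
AT pairs contribute 4, GC pairs contribute 7.
Tm = 2(4) + 4(7) = 8 + 28 = 36°C

36°C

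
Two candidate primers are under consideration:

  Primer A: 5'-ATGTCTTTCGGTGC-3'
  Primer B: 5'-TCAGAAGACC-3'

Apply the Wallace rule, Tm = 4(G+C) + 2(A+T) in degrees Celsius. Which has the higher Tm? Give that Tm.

Primer A: A+T=7, G+C=7 → Tm = 2(7)+4(7) = 42°C
Primer B: A+T=5, G+C=5 → Tm = 2(5)+4(5) = 30°C
42°C vs 30°C → primer A is higher.

Primer A, 42°C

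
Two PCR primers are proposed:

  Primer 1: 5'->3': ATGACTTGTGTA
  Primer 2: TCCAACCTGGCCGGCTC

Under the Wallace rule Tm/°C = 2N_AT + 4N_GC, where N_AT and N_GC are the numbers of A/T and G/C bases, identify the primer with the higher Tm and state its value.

Primer 2, 58°C

Primer 1: A+T=8, G+C=4 → Tm = 2(8)+4(4) = 32°C
Primer 2: A+T=5, G+C=12 → Tm = 2(5)+4(12) = 58°C
32°C vs 58°C → primer 2 is higher.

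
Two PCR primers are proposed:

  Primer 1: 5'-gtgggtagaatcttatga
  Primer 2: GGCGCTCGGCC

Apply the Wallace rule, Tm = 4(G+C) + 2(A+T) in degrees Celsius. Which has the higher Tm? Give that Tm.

Primer 1, 50°C

Primer 1: A+T=11, G+C=7 → Tm = 2(11)+4(7) = 50°C
Primer 2: A+T=1, G+C=10 → Tm = 2(1)+4(10) = 42°C
50°C vs 42°C → primer 1 is higher.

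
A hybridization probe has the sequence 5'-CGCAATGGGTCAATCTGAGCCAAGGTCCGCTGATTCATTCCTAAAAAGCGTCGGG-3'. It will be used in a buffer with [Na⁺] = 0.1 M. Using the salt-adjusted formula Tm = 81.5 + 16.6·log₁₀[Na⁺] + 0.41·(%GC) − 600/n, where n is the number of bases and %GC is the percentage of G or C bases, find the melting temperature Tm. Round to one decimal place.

Length n = 55. Scanning the sequence gives A=14, T=12, G=15, C=14.
G+C = 29, so %GC = 29/55 × 100 = 52.727%
Salt term: 16.6 × (-1) = -16.6
GC term: 0.41 × 52.727 = 21.618; length term: −600/55 = −10.909
Tm = 81.5 + (-16.6) + 21.618 − 10.909 = 75.609 → 75.6°C

75.6°C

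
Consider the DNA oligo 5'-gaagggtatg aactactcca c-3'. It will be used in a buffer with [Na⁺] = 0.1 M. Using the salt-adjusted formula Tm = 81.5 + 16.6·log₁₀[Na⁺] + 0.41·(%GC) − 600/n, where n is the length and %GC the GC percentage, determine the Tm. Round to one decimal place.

Length n = 21. Scanning the sequence gives C=5, T=4, G=5, A=7.
G+C = 10, so %GC = 10/21 × 100 = 47.619%
Salt term: 16.6 × (-1) = -16.6
GC term: 0.41 × 47.619 = 19.524; length term: −600/21 = −28.571
Tm = 81.5 + (-16.6) + 19.524 − 28.571 = 55.853 → 55.9°C

55.9°C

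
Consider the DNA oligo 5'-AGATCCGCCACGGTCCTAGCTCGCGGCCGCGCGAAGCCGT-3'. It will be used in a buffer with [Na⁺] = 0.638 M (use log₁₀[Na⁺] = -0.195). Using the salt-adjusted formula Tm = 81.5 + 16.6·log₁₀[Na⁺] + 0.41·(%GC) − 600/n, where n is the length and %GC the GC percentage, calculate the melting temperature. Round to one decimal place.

93.0°C

Length n = 40. Counting bases: T=5, C=16, A=6, G=13
G+C = 29, so %GC = 29/40 × 100 = 72.5%
Salt term: 16.6 × (-0.195) = -3.237
GC term: 0.41 × 72.5 = 29.725; length term: −600/40 = −15
Tm = 81.5 + (-3.237) + 29.725 − 15 = 92.988 → 93.0°C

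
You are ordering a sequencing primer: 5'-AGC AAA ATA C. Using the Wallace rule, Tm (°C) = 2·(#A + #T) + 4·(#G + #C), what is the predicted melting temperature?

26°C

Base counts: C=2, A=6, T=1, G=1
A+T = 7, G+C = 3
Tm = 2(7) + 4(3) = 14 + 12 = 26°C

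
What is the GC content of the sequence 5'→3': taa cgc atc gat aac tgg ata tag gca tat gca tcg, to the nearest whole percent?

42%

Counting bases: G=8, T=9, C=7, A=12
G+C = 8 + 7 = 15 out of 36 bases
%GC = 15/36 × 100 = 41.67% ≈ 42%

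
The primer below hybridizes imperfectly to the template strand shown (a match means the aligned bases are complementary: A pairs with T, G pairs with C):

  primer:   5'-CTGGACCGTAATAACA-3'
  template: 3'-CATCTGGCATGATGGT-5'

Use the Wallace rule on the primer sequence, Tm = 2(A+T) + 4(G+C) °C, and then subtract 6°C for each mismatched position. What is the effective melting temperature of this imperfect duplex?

Primer base counts: A=6, T=3, G=3, C=4 → A+T=9, G+C=7
Perfect-match Tm = 2(9) + 4(7) = 18 + 28 = 46°C
Mismatches (positions where the bases are not complementary): 4 (at positions 1, 3, 11, 14)
Effective Tm = 46 − 4×6 = 46 − 24 = 22°C

22°C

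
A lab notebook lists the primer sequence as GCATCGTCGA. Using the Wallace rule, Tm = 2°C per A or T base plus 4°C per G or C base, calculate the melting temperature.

Scanning the sequence gives C=3, A=2, T=2, G=3.
A+T = 4, G+C = 6
Tm = 2(4) + 4(6) = 8 + 24 = 32°C

32°C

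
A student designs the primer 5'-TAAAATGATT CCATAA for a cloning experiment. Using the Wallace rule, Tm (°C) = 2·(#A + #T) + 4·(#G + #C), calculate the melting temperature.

38°C

Counting bases: C=2, G=1, T=5, A=8
AT pairs contribute 13, GC pairs contribute 3.
Tm = 2×13 + 4×3 = 38°C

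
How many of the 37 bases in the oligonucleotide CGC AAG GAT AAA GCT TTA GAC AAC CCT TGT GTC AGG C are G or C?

Base counts: G=9, A=11, C=9, T=8
G+C = 9 + 9 = 18

18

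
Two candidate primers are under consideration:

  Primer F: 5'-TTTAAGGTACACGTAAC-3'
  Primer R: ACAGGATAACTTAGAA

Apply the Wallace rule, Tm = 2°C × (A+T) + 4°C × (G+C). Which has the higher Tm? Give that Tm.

Primer F, 46°C

Primer F: A+T=11, G+C=6 → Tm = 2(11)+4(6) = 46°C
Primer R: A+T=11, G+C=5 → Tm = 2(11)+4(5) = 42°C
46°C vs 42°C → primer F is higher.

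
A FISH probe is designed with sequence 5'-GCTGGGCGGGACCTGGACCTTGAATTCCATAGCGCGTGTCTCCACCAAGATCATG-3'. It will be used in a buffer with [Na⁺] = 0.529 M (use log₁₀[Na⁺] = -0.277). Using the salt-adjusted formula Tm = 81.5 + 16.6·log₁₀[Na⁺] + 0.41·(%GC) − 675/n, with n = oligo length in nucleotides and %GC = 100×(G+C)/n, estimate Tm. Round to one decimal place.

Length n = 55. Base counts: G=16, C=16, A=11, T=12
G+C = 32, so %GC = 32/55 × 100 = 58.182%
Salt term: 16.6 × (-0.277) = -4.598
GC term: 0.41 × 58.182 = 23.855; length term: −675/55 = −12.273
Tm = 81.5 + (-4.598) + 23.855 − 12.273 = 88.484 → 88.5°C

88.5°C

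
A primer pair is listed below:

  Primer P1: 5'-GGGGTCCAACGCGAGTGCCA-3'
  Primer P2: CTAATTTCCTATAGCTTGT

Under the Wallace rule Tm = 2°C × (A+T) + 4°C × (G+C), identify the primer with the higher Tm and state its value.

Primer P1, 68°C

Primer P1: A+T=6, G+C=14 → Tm = 2(6)+4(14) = 68°C
Primer P2: A+T=13, G+C=6 → Tm = 2(13)+4(6) = 50°C
68°C vs 50°C → primer P1 is higher.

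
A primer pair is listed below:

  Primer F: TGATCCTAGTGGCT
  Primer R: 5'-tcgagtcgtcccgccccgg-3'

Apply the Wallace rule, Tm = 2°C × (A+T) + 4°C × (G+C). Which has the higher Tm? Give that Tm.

Primer F: A+T=7, G+C=7 → Tm = 2(7)+4(7) = 42°C
Primer R: A+T=4, G+C=15 → Tm = 2(4)+4(15) = 68°C
42°C vs 68°C → primer R is higher.

Primer R, 68°C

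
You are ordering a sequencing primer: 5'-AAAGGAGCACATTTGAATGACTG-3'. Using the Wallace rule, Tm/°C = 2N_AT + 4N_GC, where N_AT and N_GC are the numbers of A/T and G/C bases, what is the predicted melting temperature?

64°C

G=6, A=9, T=5, C=3
So N_AT = 14 and N_GC = 9.
Tm = 4·9 + 2·14 = 36 + 28 = 64°C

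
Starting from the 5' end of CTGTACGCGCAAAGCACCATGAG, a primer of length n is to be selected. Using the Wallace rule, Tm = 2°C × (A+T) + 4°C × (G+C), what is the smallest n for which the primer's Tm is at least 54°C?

n = 17

First 16 bases: CTGTACGCGCAAAGCA → Tm = 50°C (< 54°C)
First 17 bases: CTGTACGCGCAAAGCAC → Tm = 54°C (≥ 54°C)
Each additional base adds 2°C (A/T) or 4°C (G/C), so Tm is non-decreasing in n; n = 17 is the first length to reach 54°C.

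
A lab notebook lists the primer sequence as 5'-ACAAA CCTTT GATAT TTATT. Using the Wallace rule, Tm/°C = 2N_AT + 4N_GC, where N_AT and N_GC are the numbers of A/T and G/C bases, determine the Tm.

48°C

Base counts: T=9, A=7, C=3, G=1
A+T = 16, G+C = 4
Tm = 2(16) + 4(4) = 32 + 16 = 48°C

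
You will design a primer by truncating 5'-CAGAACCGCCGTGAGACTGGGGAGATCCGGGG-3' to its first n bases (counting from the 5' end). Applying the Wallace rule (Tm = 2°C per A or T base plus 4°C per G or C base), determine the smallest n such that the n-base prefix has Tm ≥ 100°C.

First 29 bases: CAGAACCGCCGTGAGACTGGGGAGATCCG → Tm = 96°C (< 100°C)
First 30 bases: CAGAACCGCCGTGAGACTGGGGAGATCCGG → Tm = 100°C (≥ 100°C)
Each additional base adds 2°C (A/T) or 4°C (G/C), so Tm is non-decreasing in n; n = 30 is the first length to reach 100°C.

n = 30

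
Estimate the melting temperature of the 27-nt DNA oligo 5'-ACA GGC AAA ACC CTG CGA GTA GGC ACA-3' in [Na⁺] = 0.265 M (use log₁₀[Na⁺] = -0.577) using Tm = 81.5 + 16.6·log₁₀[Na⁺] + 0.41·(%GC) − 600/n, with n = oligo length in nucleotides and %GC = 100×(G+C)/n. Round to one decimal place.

Length n = 27. Scanning the sequence gives T=2, C=8, G=7, A=10.
G+C = 15, so %GC = 15/27 × 100 = 55.556%
Salt term: 16.6 × (-0.577) = -9.578
GC term: 0.41 × 55.556 = 22.778; length term: −600/27 = −22.222
Tm = 81.5 + (-9.578) + 22.778 − 22.222 = 72.478 → 72.5°C

72.5°C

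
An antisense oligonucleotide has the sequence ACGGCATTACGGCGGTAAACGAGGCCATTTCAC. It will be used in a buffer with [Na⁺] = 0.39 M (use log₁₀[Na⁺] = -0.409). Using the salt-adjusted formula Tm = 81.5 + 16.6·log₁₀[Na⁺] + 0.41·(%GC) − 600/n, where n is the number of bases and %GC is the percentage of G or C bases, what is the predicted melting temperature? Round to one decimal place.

78.9°C

Length n = 33. Counting bases: A=9, C=9, T=6, G=9
G+C = 18, so %GC = 18/33 × 100 = 54.545%
Salt term: 16.6 × (-0.409) = -6.789
GC term: 0.41 × 54.545 = 22.363; length term: −600/33 = −18.182
Tm = 81.5 + (-6.789) + 22.363 − 18.182 = 78.892 → 78.9°C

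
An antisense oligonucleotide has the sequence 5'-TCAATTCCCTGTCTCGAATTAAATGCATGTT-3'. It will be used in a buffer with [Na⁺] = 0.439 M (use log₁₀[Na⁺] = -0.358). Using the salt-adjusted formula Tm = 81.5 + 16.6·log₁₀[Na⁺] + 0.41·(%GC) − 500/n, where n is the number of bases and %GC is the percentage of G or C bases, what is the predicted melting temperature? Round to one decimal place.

74.0°C

Length n = 31. Base counts: T=12, C=7, A=8, G=4
G+C = 11, so %GC = 11/31 × 100 = 35.484%
Salt term: 16.6 × (-0.358) = -5.943
GC term: 0.41 × 35.484 = 14.548; length term: −500/31 = −16.129
Tm = 81.5 + (-5.943) + 14.548 − 16.129 = 73.976 → 74.0°C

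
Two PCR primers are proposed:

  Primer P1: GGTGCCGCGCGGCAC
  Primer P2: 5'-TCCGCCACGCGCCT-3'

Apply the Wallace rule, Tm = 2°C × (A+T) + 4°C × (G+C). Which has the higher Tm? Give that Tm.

Primer P1: A+T=2, G+C=13 → Tm = 2(2)+4(13) = 56°C
Primer P2: A+T=3, G+C=11 → Tm = 2(3)+4(11) = 50°C
56°C vs 50°C → primer P1 is higher.

Primer P1, 56°C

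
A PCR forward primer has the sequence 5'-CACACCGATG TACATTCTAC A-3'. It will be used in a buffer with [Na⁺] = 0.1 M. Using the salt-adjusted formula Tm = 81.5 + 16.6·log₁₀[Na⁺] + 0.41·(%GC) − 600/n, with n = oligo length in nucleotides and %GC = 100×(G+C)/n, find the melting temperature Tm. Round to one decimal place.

Length n = 21. Scanning the sequence gives C=7, G=2, A=7, T=5.
G+C = 9, so %GC = 9/21 × 100 = 42.857%
Salt term: 16.6 × (-1) = -16.6
GC term: 0.41 × 42.857 = 17.571; length term: −600/21 = −28.571
Tm = 81.5 + (-16.6) + 17.571 − 28.571 = 53.9 → 53.9°C

53.9°C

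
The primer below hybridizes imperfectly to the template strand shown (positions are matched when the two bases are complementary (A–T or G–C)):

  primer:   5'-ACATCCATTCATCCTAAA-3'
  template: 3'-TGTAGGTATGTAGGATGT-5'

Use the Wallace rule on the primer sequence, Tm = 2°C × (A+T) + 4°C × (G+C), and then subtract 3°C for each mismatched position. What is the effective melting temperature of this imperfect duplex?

Primer base counts: A=7, T=5, G=0, C=6 → A+T=12, G+C=6
Perfect-match Tm = 2(12) + 4(6) = 24 + 24 = 48°C
Mismatches (positions where the bases are not complementary): 2 (at positions 9, 17)
Effective Tm = 48 − 2×3 = 48 − 6 = 42°C

42°C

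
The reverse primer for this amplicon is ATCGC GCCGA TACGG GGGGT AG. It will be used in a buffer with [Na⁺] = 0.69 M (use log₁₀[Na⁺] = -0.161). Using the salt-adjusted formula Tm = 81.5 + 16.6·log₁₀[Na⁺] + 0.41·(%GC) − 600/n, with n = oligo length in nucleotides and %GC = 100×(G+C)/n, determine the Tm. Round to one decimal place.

Length n = 22. Counting bases: A=4, C=5, T=3, G=10
G+C = 15, so %GC = 15/22 × 100 = 68.182%
Salt term: 16.6 × (-0.161) = -2.673
GC term: 0.41 × 68.182 = 27.955; length term: −600/22 = −27.273
Tm = 81.5 + (-2.673) + 27.955 − 27.273 = 79.509 → 79.5°C

79.5°C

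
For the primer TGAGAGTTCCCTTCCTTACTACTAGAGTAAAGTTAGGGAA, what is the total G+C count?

Counting bases: A=12, G=9, C=7, T=12
G+C = 9 + 7 = 16

16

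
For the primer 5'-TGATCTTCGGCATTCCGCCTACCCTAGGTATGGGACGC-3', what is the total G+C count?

Counting bases: C=12, T=10, G=10, A=6
Total G or C: 10 + 12 = 22

22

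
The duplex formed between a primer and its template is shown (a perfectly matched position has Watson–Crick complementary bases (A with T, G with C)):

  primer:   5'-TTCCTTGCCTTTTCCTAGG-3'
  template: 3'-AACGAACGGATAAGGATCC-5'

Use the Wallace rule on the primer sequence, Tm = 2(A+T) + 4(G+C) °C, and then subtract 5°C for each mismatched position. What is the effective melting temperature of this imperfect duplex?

Primer base counts: A=1, T=9, G=3, C=6 → A+T=10, G+C=9
Perfect-match Tm = 2(10) + 4(9) = 20 + 36 = 56°C
Mismatches (positions where the bases are not complementary): 2 (at positions 3, 11)
Effective Tm = 56 − 2×5 = 56 − 10 = 46°C

46°C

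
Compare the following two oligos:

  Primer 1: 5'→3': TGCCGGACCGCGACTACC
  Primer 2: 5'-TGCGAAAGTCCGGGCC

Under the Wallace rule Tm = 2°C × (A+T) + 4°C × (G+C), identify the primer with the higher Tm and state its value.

Primer 1, 62°C

Primer 1: A+T=5, G+C=13 → Tm = 2(5)+4(13) = 62°C
Primer 2: A+T=5, G+C=11 → Tm = 2(5)+4(11) = 54°C
62°C vs 54°C → primer 1 is higher.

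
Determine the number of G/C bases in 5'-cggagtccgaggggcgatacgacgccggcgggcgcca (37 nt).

Base counts: A=6, C=12, G=17, T=2
Total G or C: 17 + 12 = 29

29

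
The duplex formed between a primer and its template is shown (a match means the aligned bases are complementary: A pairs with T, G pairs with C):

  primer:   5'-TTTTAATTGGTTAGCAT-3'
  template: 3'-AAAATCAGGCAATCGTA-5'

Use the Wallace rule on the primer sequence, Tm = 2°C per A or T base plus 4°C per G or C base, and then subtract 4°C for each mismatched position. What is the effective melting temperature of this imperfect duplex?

30°C

Primer base counts: A=4, T=9, G=3, C=1 → A+T=13, G+C=4
Perfect-match Tm = 2(13) + 4(4) = 26 + 16 = 42°C
Mismatches (positions where the bases are not complementary): 3 (at positions 6, 8, 9)
Effective Tm = 42 − 3×4 = 42 − 12 = 30°C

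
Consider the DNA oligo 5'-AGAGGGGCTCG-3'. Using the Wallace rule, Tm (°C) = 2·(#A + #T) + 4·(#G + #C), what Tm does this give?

T=1, C=2, A=2, G=6
A+T = 3, G+C = 8
Tm = 2(3) + 4(8) = 6 + 32 = 38°C

38°C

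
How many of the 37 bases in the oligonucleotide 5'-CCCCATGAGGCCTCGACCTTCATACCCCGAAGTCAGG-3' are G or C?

Scanning the sequence gives G=8, C=15, A=8, T=6.
Total G or C: 8 + 15 = 23

23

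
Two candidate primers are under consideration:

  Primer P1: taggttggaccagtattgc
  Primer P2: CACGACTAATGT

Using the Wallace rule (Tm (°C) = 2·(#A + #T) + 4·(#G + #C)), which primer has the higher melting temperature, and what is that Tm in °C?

Primer P1, 56°C

Primer P1: A+T=10, G+C=9 → Tm = 2(10)+4(9) = 56°C
Primer P2: A+T=7, G+C=5 → Tm = 2(7)+4(5) = 34°C
56°C vs 34°C → primer P1 is higher.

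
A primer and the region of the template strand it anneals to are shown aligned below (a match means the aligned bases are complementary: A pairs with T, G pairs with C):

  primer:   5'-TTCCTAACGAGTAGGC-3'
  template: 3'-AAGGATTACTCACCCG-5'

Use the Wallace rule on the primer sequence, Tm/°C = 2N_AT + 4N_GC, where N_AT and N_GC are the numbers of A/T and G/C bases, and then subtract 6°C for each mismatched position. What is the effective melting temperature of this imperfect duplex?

Primer base counts: A=4, T=4, G=4, C=4 → A+T=8, G+C=8
Perfect-match Tm = 2(8) + 4(8) = 16 + 32 = 48°C
Mismatches (positions where the bases are not complementary): 2 (at positions 8, 13)
Effective Tm = 48 − 2×6 = 48 − 12 = 36°C

36°C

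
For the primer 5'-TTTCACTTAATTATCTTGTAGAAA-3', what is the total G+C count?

5

Base counts: G=2, A=8, C=3, T=11
G+C = 2 + 3 = 5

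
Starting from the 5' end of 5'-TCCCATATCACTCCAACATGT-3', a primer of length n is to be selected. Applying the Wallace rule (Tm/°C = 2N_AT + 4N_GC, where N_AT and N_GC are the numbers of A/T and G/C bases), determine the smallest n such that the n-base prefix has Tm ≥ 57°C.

n = 20

First 19 bases: TCCCATATCACTCCAACAT → Tm = 54°C (< 57°C)
First 20 bases: TCCCATATCACTCCAACATG → Tm = 58°C (≥ 57°C)
Each additional base adds 2°C (A/T) or 4°C (G/C), so Tm is non-decreasing in n; n = 20 is the first length to reach 57°C.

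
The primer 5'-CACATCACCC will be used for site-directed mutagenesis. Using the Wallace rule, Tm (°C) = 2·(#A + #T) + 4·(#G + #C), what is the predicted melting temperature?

Scanning the sequence gives A=3, C=6, T=1, G=0.
AT pairs contribute 4, GC pairs contribute 6.
Tm = 4·6 + 2·4 = 24 + 8 = 32°C

32°C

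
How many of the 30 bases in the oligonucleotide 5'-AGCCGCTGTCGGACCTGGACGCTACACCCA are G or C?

20

Scanning the sequence gives G=8, T=4, C=12, A=6.
G+C = 8 + 12 = 20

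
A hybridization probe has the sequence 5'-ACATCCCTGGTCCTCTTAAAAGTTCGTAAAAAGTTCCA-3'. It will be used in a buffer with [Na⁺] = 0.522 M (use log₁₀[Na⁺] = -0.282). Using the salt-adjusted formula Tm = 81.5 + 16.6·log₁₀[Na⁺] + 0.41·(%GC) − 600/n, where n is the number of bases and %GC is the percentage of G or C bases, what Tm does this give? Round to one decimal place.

Length n = 38. Counting bases: T=11, C=10, G=5, A=12
G+C = 15, so %GC = 15/38 × 100 = 39.474%
Salt term: 16.6 × (-0.282) = -4.681
GC term: 0.41 × 39.474 = 16.184; length term: −600/38 = −15.789
Tm = 81.5 + (-4.681) + 16.184 − 15.789 = 77.214 → 77.2°C

77.2°C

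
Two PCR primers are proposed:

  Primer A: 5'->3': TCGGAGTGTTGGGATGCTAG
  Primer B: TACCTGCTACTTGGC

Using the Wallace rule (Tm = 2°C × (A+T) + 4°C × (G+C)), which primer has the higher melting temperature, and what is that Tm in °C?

Primer A, 62°C

Primer A: A+T=9, G+C=11 → Tm = 2(9)+4(11) = 62°C
Primer B: A+T=7, G+C=8 → Tm = 2(7)+4(8) = 46°C
62°C vs 46°C → primer A is higher.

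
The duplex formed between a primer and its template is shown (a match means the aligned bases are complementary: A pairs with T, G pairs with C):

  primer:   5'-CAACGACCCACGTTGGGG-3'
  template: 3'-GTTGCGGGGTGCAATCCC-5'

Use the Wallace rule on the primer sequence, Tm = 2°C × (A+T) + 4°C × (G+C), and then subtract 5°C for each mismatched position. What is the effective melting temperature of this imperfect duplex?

Primer base counts: A=4, T=2, G=6, C=6 → A+T=6, G+C=12
Perfect-match Tm = 2(6) + 4(12) = 12 + 48 = 60°C
Mismatches (positions where the bases are not complementary): 2 (at positions 6, 15)
Effective Tm = 60 − 2×5 = 60 − 10 = 50°C

50°C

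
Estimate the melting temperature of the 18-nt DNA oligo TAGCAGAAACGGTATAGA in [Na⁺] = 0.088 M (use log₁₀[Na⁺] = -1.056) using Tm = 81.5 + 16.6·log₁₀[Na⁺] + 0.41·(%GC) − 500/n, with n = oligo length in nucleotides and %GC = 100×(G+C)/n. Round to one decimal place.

Length n = 18. Scanning the sequence gives C=2, A=8, T=3, G=5.
G+C = 7, so %GC = 7/18 × 100 = 38.889%
Salt term: 16.6 × (-1.056) = -17.53
GC term: 0.41 × 38.889 = 15.944; length term: −500/18 = −27.778
Tm = 81.5 + (-17.53) + 15.944 − 27.778 = 52.136 → 52.1°C

52.1°C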